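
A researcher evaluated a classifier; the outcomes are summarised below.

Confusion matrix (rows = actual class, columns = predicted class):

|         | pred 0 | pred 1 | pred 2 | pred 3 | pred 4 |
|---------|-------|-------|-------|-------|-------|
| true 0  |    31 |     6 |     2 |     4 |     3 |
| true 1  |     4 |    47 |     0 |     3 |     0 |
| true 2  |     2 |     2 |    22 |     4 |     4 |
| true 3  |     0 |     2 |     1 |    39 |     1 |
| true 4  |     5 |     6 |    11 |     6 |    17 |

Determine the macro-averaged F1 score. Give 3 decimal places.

0.682

Per-class F1 score (2·TP/(2·TP+FP+FN)):
  0: TP=31, FP=4+2+0+5=11, FN=6+2+4+3=15 → 62/88 = 0.7045
  1: TP=47, FP=6+2+2+6=16, FN=4+0+3+0=7 → 94/117 = 0.8034
  2: TP=22, FP=2+0+1+11=14, FN=2+2+4+4=12 → 44/70 = 0.6286
  3: TP=39, FP=4+3+4+6=17, FN=0+2+1+1=4 → 78/99 = 0.7879
  4: TP=17, FP=3+0+4+1=8, FN=5+6+11+6=28 → 34/70 = 0.4857
Macro-F1 score = mean = (0.7045 + 0.8034 + 0.6286 + 0.7879 + 0.4857) / 5 = 0.682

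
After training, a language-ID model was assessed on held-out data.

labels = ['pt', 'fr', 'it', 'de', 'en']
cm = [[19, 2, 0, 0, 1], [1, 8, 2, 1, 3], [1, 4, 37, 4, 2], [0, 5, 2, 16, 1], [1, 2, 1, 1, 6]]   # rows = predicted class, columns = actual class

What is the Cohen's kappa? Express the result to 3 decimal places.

0.626

Observed agreement pₒ = trace/N = 86/120 = 0.7167
Expected agreement pₑ = Σ (rowᵢ·colᵢ)/N² = (22·22 + 21·15 + 42·48 + 22·24 + 13·11)/120² = 0.2421
κ = (pₒ − pₑ)/(1 − pₑ) = (0.7167 − 0.2421)/(1 − 0.2421) = 0.626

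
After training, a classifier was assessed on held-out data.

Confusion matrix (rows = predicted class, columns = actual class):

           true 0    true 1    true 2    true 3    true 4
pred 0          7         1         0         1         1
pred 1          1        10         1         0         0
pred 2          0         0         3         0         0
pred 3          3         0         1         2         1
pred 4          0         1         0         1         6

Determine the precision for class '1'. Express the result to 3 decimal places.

0.833

Treat '1' as positive and all other classes as negative.
precision = TP/(TP+FP).
1: TP=10, FP=1+1+0+0=2 → 10/12 = 0.8333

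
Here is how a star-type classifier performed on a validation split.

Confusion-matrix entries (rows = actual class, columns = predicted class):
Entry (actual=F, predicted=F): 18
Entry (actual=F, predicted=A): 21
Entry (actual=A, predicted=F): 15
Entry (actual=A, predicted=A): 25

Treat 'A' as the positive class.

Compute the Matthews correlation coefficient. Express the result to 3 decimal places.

0.088

MCC = (TP·TN − FP·FN) / √((TP+FP)(TP+FN)(TN+FP)(TN+FN))
Numerator = 25·18 − 21·15 = 135
Denominator = √(46·40·39·33) = √2368080 = 1538.8567
MCC = 135 / 1538.8567 = 0.088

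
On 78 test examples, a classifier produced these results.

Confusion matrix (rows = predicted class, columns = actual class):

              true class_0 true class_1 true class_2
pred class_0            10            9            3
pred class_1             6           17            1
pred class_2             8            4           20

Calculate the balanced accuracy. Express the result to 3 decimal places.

Balanced accuracy = mean of per-class recall.
  class_0: recall = 10/24 = 0.4167
  class_1: recall = 17/30 = 0.5667
  class_2: recall = 20/24 = 0.8333
Mean = (0.4167 + 0.5667 + 0.8333) / 3 = 0.606

0.606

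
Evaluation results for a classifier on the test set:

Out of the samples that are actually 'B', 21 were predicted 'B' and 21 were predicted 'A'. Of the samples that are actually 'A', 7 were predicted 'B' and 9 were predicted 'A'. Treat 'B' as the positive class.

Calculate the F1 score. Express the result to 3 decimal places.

0.600

Precision = TP/(TP+FP) = 21/28 = 0.7500
Recall = TP/(TP+FN) = 21/42 = 0.5000
F1 = 2·TP/(2·TP+FP+FN) = 42/70 = 0.600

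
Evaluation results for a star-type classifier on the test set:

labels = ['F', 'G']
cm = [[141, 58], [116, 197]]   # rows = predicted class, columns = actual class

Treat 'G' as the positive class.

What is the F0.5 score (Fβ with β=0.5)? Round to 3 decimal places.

0.654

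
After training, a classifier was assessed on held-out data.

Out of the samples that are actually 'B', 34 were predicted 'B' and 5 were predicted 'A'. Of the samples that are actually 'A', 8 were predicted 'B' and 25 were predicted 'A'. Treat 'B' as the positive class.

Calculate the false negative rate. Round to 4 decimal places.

FNR = FN/(FN+TP) = 5/(5+34) = 0.1282

0.1282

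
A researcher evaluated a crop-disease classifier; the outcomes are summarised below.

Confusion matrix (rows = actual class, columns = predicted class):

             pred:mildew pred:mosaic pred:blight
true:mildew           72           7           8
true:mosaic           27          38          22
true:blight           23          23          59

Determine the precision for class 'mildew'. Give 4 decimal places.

Take TP from the diagonal, FP from the rest of the 'mildew' prediction marginal, FN from the rest of the 'mildew' actual marginal.
precision = TP/(TP+FP).
mildew: TP=72, FP=27+23=50 → 72/122 = 0.59016

0.5902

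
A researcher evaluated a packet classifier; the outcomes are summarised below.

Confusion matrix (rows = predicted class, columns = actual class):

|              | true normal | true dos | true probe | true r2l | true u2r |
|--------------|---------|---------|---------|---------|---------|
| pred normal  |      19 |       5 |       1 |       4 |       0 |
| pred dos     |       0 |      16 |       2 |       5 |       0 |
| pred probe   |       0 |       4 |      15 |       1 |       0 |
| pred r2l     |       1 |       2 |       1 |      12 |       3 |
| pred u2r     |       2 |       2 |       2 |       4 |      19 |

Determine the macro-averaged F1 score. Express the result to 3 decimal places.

Per-class F1 score (2·TP/(2·TP+FP+FN)):
  normal: TP=19, FP=5+1+4+0=10, FN=0+0+1+2=3 → 38/51 = 0.7451
  dos: TP=16, FP=0+2+5+0=7, FN=5+4+2+2=13 → 32/52 = 0.6154
  probe: TP=15, FP=0+4+1+0=5, FN=1+2+1+2=6 → 30/41 = 0.7317
  r2l: TP=12, FP=1+2+1+3=7, FN=4+5+1+4=14 → 24/45 = 0.5333
  u2r: TP=19, FP=2+2+2+4=10, FN=0+0+0+3=3 → 38/51 = 0.7451
Macro-F1 score = mean = (0.7451 + 0.6154 + 0.7317 + 0.5333 + 0.7451) / 5 = 0.674

0.674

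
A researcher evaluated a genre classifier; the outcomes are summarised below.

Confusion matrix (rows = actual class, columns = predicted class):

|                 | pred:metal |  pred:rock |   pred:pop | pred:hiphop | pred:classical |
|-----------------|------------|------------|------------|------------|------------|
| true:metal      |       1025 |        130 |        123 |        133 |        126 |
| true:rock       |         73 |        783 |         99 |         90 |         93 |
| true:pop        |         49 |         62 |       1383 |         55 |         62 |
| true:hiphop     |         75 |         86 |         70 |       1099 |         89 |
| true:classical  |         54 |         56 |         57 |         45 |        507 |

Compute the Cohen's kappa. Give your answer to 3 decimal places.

0.679

Observed agreement pₒ = trace/N = 4797/6424 = 0.7467
Expected agreement pₑ = Σ (rowᵢ·colᵢ)/N² = (1537·1276 + 1138·1117 + 1611·1732 + 1419·1422 + 719·877)/6424² = 0.2101
κ = (pₒ − pₑ)/(1 − pₑ) = (0.7467 − 0.2101)/(1 − 0.2101) = 0.679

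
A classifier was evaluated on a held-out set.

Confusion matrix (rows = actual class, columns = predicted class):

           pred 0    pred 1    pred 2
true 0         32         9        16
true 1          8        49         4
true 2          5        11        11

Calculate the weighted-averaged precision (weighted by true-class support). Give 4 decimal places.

0.6444

Per-class precision (TP/(TP+FP)):
  0: TP=32, FP=8+5=13 → 32/45 = 0.71111
  1: TP=49, FP=9+11=20 → 49/69 = 0.71014
  2: TP=11, FP=16+4=20 → 11/31 = 0.35484
Weighted-precision = Σ (supportᵢ/N)·precisionᵢ with N=145: (57/145)·0.71111 + (61/145)·0.71014 + (27/145)·0.35484 = 0.6444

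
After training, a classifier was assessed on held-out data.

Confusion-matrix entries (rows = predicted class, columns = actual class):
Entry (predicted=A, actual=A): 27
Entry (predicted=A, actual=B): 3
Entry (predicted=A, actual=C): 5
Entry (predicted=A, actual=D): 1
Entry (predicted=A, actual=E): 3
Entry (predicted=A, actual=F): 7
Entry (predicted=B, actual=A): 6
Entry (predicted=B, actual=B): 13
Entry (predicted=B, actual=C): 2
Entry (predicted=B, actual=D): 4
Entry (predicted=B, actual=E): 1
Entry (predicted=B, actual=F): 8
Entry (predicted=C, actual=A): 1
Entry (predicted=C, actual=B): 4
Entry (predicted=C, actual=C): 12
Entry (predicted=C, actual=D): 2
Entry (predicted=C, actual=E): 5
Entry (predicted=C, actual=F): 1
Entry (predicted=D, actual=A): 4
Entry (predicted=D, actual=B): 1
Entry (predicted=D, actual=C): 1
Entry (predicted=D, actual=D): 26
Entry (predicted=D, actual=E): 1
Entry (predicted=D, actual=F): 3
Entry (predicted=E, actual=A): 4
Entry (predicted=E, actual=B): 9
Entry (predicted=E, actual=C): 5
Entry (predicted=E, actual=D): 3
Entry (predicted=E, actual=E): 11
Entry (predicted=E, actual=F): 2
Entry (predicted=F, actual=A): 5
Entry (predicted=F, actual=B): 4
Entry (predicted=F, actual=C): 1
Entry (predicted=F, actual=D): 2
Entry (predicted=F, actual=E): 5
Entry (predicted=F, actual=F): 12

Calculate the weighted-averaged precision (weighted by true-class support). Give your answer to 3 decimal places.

Per-class precision (TP/(TP+FP)):
  A: TP=27, FP=3+5+1+3+7=19 → 27/46 = 0.5870
  B: TP=13, FP=6+2+4+1+8=21 → 13/34 = 0.3824
  C: TP=12, FP=1+4+2+5+1=13 → 12/25 = 0.4800
  D: TP=26, FP=4+1+1+1+3=10 → 26/36 = 0.7222
  E: TP=11, FP=4+9+5+3+2=23 → 11/34 = 0.3235
  F: TP=12, FP=5+4+1+2+5=17 → 12/29 = 0.4138
Weighted-precision = Σ (supportᵢ/N)·precisionᵢ with N=204: (47/204)·0.5870 + (34/204)·0.3824 + (26/204)·0.4800 + (38/204)·0.7222 + (26/204)·0.3235 + (33/204)·0.4138 = 0.503

0.503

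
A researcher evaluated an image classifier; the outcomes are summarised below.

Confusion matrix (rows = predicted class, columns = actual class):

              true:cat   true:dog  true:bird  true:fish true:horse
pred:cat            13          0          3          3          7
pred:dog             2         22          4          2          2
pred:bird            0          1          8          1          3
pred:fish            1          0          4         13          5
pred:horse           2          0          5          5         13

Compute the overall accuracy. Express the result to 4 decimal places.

Accuracy = trace / total = (13+22+8+13+13=69) / 119 = 69/119 = 0.5798

0.5798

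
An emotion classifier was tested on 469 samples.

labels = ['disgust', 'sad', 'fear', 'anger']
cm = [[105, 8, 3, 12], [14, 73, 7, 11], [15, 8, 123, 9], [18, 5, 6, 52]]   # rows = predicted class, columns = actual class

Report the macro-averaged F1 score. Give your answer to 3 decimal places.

0.738

Per-class F1 score (2·TP/(2·TP+FP+FN)):
  disgust: TP=105, FP=8+3+12=23, FN=14+15+18=47 → 210/280 = 0.7500
  sad: TP=73, FP=14+7+11=32, FN=8+8+5=21 → 146/199 = 0.7337
  fear: TP=123, FP=15+8+9=32, FN=3+7+6=16 → 246/294 = 0.8367
  anger: TP=52, FP=18+5+6=29, FN=12+11+9=32 → 104/165 = 0.6303
Macro-F1 score = mean = (0.7500 + 0.7337 + 0.8367 + 0.6303) / 4 = 0.738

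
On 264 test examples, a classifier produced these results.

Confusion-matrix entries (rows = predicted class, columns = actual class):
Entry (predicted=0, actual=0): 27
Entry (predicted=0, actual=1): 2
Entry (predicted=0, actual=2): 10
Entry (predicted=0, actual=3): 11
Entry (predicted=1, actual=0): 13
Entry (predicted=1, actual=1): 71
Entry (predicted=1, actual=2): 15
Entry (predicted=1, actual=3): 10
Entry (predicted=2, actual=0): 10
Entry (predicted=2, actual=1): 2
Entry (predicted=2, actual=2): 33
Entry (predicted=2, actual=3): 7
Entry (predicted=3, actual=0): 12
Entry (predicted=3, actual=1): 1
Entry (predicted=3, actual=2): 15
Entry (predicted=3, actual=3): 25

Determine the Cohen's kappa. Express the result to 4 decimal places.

Observed agreement pₒ = trace/N = 156/264 = 0.59091
Expected agreement pₑ = Σ (rowᵢ·colᵢ)/N² = (62·50 + 76·109 + 73·52 + 53·53)/264² = 0.25811
κ = (pₒ − pₑ)/(1 − pₑ) = (0.59091 − 0.25811)/(1 − 0.25811) = 0.4486

0.4486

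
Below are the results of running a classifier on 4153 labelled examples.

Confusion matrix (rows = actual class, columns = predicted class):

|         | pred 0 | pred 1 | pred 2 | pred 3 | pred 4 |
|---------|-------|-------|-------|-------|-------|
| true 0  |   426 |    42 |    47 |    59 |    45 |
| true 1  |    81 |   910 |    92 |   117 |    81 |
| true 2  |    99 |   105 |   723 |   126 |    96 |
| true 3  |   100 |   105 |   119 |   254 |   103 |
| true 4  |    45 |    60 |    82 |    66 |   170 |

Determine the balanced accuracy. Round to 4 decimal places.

Balanced accuracy = mean of per-class recall.
  0: recall = 426/619 = 0.68821
  1: recall = 910/1281 = 0.71038
  2: recall = 723/1149 = 0.62924
  3: recall = 254/681 = 0.37298
  4: recall = 170/423 = 0.40189
Mean = (0.68821 + 0.71038 + 0.62924 + 0.37298 + 0.40189) / 5 = 0.5605

0.5605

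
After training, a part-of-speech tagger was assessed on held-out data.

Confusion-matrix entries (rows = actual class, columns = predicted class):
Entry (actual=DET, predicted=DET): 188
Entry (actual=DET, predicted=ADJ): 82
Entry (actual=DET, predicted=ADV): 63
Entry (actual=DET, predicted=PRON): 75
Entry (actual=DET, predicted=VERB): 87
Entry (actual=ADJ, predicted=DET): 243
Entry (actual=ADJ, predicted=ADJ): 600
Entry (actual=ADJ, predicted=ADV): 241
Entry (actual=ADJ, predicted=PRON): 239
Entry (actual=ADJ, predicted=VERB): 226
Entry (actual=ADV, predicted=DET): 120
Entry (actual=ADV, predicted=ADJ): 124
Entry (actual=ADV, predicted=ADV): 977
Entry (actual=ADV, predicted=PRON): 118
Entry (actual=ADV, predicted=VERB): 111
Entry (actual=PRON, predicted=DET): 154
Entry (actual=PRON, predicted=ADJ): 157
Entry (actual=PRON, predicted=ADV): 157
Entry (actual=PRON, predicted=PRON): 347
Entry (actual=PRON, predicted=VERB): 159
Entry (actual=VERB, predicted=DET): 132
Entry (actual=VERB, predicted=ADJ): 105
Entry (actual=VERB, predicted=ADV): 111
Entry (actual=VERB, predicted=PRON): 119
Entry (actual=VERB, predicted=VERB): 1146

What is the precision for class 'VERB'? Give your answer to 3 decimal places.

0.663

One-vs-rest for 'VERB': TP = diagonal; FP = other classes predicted 'VERB'; FN = 'VERB' predicted as other.
precision = TP/(TP+FP).
VERB: TP=1146, FP=87+226+111+159=583 → 1146/1729 = 0.6628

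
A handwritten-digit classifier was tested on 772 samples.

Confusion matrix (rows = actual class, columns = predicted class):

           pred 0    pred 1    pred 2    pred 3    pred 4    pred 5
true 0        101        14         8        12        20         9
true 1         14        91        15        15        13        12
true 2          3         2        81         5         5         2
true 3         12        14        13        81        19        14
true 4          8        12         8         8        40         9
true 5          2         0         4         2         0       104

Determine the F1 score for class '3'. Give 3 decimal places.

F1 score = 2·TP/(2·TP+FP+FN).
3: TP=81, FP=12+15+5+8+2=42, FN=12+14+13+19+14=72 → 162/276 = 0.5870

0.587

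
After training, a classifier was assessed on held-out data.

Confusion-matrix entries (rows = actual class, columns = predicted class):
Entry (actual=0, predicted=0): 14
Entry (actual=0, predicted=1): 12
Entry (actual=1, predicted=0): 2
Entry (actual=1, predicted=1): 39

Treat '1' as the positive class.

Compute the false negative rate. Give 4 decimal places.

0.0488

FNR = FN/(FN+TP) = 2/(2+39) = 0.0488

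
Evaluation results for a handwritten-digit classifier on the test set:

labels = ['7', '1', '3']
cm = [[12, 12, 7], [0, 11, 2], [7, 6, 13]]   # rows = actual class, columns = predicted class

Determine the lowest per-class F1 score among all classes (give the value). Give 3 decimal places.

Per-class F1 score (2·TP/(2·TP+FP+FN)):
  7: TP=12, FP=0+7=7, FN=12+7=19 → 24/50 = 0.4800
  1: TP=11, FP=12+6=18, FN=0+2=2 → 22/42 = 0.5238
  3: TP=13, FP=7+2=9, FN=7+6=13 → 26/48 = 0.5417
Lowest is class '7' with F1 score = 0.480.

0.480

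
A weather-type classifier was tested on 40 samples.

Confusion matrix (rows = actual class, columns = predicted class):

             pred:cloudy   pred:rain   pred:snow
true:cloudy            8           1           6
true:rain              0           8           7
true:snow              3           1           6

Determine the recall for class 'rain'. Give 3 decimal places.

One-vs-rest for 'rain': TP = diagonal; FP = other classes predicted 'rain'; FN = 'rain' predicted as other.
recall = TP/(TP+FN).
rain: TP=8, FN=0+7=7 → 8/15 = 0.5333

0.533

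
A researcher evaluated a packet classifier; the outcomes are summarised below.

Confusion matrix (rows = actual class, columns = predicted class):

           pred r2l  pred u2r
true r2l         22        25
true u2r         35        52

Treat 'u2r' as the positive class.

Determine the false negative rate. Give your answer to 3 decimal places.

0.402

FNR = FN/(FN+TP) = 35/(35+52) = 0.402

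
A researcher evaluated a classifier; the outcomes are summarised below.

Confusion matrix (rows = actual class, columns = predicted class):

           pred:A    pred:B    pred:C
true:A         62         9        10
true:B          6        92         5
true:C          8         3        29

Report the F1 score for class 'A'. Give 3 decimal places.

0.790

One-vs-rest for 'A': TP = diagonal; FP = other classes predicted 'A'; FN = 'A' predicted as other.
F1 score = 2·TP/(2·TP+FP+FN).
A: TP=62, FP=6+8=14, FN=9+10=19 → 124/157 = 0.7898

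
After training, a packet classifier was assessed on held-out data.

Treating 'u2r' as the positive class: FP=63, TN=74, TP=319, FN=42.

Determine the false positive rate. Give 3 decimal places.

0.460

FPR = FP/(FP+TN) = 63/(63+74) = 0.460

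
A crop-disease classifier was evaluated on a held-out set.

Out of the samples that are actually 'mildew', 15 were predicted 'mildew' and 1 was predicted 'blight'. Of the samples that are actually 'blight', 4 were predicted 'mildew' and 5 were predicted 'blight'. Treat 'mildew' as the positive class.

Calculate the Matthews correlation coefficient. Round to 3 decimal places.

0.554

MCC = (TP·TN − FP·FN) / √((TP+FP)(TP+FN)(TN+FP)(TN+FN))
Numerator = 15·5 − 4·1 = 71
Denominator = √(19·16·9·6) = √16416 = 128.1249
MCC = 71 / 128.1249 = 0.554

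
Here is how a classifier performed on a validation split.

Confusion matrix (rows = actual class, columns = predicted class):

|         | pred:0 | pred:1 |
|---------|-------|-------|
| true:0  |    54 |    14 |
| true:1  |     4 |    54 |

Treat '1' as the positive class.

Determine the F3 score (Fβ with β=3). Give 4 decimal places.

0.9153

Fβ = (1+β²)·TP / ((1+β²)·TP + β²·FN + FP), with β²=9
= 10·54 / (10·54 + 9·4 + 14) = 0.9153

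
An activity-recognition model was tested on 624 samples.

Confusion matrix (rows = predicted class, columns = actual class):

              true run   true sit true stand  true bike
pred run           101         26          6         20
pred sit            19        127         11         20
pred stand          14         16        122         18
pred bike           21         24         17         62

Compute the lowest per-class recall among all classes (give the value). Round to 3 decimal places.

Per-class recall (TP/(TP+FN)):
  run: TP=101, FN=19+14+21=54 → 101/155 = 0.6516
  sit: TP=127, FN=26+16+24=66 → 127/193 = 0.6580
  stand: TP=122, FN=6+11+17=34 → 122/156 = 0.7821
  bike: TP=62, FN=20+20+18=58 → 62/120 = 0.5167
Lowest is class 'bike' with recall = 0.517.

0.517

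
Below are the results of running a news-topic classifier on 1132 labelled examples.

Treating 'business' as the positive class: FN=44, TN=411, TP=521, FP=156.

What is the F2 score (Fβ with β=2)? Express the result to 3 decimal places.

Fβ = (1+β²)·TP / ((1+β²)·TP + β²·FN + FP), with β²=4
= 5·521 / (5·521 + 4·44 + 156) = 0.887

0.887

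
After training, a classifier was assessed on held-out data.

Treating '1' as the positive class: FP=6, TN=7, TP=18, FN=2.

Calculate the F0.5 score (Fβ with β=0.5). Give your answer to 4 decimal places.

Fβ = (1+β²)·TP / ((1+β²)·TP + β²·FN + FP), with β²=1/4
= 1.25·18 / (1.25·18 + 0.25·2 + 6) = 0.7759

0.7759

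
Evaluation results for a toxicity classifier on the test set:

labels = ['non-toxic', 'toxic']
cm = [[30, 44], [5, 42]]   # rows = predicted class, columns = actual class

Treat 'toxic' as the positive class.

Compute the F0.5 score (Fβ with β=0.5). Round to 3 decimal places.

Fβ = (1+β²)·TP / ((1+β²)·TP + β²·FN + FP), with β²=1/4
= 1.25·42 / (1.25·42 + 0.25·44 + 5) = 0.766

0.766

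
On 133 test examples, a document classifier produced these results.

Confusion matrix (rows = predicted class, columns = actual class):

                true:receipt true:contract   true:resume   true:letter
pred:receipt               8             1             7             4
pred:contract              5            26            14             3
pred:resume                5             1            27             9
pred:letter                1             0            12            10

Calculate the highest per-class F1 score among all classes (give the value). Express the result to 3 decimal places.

0.684

Per-class F1 score (2·TP/(2·TP+FP+FN)):
  receipt: TP=8, FP=1+7+4=12, FN=5+5+1=11 → 16/39 = 0.4103
  contract: TP=26, FP=5+14+3=22, FN=1+1+0=2 → 52/76 = 0.6842
  resume: TP=27, FP=5+1+9=15, FN=7+14+12=33 → 54/102 = 0.5294
  letter: TP=10, FP=1+0+12=13, FN=4+3+9=16 → 20/49 = 0.4082
Highest is class 'contract' with F1 score = 0.684.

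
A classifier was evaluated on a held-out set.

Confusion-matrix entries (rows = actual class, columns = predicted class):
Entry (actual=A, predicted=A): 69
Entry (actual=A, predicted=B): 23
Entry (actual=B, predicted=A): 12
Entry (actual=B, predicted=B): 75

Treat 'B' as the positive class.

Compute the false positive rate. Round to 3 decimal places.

0.250

FPR = FP/(FP+TN) = 23/(23+69) = 0.250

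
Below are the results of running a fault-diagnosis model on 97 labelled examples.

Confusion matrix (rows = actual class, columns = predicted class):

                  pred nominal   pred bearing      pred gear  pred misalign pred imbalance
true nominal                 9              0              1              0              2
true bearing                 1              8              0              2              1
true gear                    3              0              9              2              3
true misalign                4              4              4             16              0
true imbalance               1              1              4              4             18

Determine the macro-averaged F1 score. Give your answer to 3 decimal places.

0.612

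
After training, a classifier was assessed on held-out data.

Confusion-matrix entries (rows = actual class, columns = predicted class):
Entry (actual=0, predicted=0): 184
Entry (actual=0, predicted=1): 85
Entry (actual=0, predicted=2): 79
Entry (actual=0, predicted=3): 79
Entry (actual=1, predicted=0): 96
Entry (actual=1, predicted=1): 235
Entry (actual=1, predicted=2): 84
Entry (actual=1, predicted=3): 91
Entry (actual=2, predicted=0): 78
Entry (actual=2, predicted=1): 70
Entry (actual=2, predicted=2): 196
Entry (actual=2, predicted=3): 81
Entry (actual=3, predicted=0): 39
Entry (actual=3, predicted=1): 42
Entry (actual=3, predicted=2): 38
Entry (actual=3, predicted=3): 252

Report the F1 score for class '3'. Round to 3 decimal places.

0.577

F1 score = 2·TP/(2·TP+FP+FN).
3: TP=252, FP=79+91+81=251, FN=39+42+38=119 → 504/874 = 0.5767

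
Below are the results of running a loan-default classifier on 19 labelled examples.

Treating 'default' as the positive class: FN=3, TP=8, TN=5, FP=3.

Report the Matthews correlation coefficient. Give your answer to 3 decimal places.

0.352

MCC = (TP·TN − FP·FN) / √((TP+FP)(TP+FN)(TN+FP)(TN+FN))
Numerator = 8·5 − 3·3 = 31
Denominator = √(11·11·8·8) = √7744 = 88.0000
MCC = 31 / 88.0000 = 0.352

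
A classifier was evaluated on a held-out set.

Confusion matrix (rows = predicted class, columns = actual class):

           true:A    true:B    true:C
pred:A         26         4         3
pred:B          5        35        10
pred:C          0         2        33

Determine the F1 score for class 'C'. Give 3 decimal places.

One-vs-rest for 'C': TP = diagonal; FP = other classes predicted 'C'; FN = 'C' predicted as other.
F1 score = 2·TP/(2·TP+FP+FN).
C: TP=33, FP=0+2=2, FN=3+10=13 → 66/81 = 0.8148

0.815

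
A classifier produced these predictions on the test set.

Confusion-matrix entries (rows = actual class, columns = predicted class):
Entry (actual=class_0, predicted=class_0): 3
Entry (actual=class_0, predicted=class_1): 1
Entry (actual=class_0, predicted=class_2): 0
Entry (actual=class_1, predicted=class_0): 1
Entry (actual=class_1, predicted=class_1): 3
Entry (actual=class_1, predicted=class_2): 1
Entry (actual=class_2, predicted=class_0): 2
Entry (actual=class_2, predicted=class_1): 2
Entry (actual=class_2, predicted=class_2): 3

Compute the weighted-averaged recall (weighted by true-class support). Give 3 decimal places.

0.563

Per-class recall (TP/(TP+FN)):
  class_0: TP=3, FN=1+0=1 → 3/4 = 0.7500
  class_1: TP=3, FN=1+1=2 → 3/5 = 0.6000
  class_2: TP=3, FN=2+2=4 → 3/7 = 0.4286
Weighted-recall = Σ (supportᵢ/N)·recallᵢ with N=16: (4/16)·0.7500 + (5/16)·0.6000 + (7/16)·0.4286 = 0.563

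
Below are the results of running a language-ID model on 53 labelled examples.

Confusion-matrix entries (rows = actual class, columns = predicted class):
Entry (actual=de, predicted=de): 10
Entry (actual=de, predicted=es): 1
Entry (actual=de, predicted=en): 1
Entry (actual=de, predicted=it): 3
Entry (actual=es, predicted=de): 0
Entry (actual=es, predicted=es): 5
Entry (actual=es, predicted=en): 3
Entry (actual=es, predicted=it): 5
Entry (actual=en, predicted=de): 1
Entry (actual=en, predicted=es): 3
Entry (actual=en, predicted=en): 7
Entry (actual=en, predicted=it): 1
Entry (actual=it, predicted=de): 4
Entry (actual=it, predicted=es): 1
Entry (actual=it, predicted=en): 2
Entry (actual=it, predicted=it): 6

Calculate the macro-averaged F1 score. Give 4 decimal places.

0.5225

Per-class F1 score (2·TP/(2·TP+FP+FN)):
  de: TP=10, FP=0+1+4=5, FN=1+1+3=5 → 20/30 = 0.66667
  es: TP=5, FP=1+3+1=5, FN=0+3+5=8 → 10/23 = 0.43478
  en: TP=7, FP=1+3+2=6, FN=1+3+1=5 → 14/25 = 0.56000
  it: TP=6, FP=3+5+1=9, FN=4+1+2=7 → 12/28 = 0.42857
Macro-F1 score = mean = (0.66667 + 0.43478 + 0.56000 + 0.42857) / 4 = 0.5225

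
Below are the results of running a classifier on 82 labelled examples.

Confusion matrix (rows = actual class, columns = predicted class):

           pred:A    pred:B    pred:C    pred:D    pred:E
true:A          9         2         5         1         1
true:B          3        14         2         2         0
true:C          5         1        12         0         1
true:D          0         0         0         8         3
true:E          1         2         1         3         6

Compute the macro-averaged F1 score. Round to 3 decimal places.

0.591

Per-class F1 score (2·TP/(2·TP+FP+FN)):
  A: TP=9, FP=3+5+0+1=9, FN=2+5+1+1=9 → 18/36 = 0.5000
  B: TP=14, FP=2+1+0+2=5, FN=3+2+2+0=7 → 28/40 = 0.7000
  C: TP=12, FP=5+2+0+1=8, FN=5+1+0+1=7 → 24/39 = 0.6154
  D: TP=8, FP=1+2+0+3=6, FN=0+0+0+3=3 → 16/25 = 0.6400
  E: TP=6, FP=1+0+1+3=5, FN=1+2+1+3=7 → 12/24 = 0.5000
Macro-F1 score = mean = (0.5000 + 0.7000 + 0.6154 + 0.6400 + 0.5000) / 5 = 0.591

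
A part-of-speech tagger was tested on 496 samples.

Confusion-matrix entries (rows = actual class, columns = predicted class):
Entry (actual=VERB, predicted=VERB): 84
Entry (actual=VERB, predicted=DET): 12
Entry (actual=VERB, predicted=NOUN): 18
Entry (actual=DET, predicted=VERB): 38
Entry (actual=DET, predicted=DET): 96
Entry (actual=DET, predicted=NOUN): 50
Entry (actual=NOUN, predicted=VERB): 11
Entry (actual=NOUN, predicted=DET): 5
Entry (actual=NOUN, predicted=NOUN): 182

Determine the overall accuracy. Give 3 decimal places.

0.730

Accuracy = trace / total = (84+96+182=362) / 496 = 362/496 = 0.730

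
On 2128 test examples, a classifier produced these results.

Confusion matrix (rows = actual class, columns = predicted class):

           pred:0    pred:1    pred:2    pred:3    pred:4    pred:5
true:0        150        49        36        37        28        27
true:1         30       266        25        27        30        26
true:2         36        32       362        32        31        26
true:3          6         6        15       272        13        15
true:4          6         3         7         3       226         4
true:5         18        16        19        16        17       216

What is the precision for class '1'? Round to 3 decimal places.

precision = TP/(TP+FP).
1: TP=266, FP=49+32+6+3+16=106 → 266/372 = 0.7151

0.715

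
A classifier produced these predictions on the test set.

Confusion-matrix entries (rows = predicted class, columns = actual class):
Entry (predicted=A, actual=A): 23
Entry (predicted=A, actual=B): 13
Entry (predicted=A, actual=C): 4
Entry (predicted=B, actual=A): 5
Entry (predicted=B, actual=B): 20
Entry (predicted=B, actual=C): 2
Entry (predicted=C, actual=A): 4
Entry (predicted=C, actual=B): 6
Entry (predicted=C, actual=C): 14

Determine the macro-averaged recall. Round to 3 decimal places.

0.644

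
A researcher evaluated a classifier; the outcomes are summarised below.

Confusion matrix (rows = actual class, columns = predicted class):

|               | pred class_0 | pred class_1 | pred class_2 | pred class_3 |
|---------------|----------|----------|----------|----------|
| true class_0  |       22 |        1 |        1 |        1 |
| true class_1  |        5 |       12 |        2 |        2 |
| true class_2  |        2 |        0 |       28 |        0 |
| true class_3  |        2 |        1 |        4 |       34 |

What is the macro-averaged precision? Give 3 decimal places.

0.821

Per-class precision (TP/(TP+FP)):
  class_0: TP=22, FP=5+2+2=9 → 22/31 = 0.7097
  class_1: TP=12, FP=1+0+1=2 → 12/14 = 0.8571
  class_2: TP=28, FP=1+2+4=7 → 28/35 = 0.8000
  class_3: TP=34, FP=1+2+0=3 → 34/37 = 0.9189
Macro-precision = mean = (0.7097 + 0.8571 + 0.8000 + 0.9189) / 4 = 0.821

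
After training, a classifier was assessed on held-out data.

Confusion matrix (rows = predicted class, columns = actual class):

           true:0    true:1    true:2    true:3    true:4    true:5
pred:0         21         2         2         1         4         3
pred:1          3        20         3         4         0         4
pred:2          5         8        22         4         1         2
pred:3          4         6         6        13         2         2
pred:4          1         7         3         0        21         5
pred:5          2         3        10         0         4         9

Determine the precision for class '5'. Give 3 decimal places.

precision = TP/(TP+FP).
5: TP=9, FP=2+3+10+0+4=19 → 9/28 = 0.3214

0.321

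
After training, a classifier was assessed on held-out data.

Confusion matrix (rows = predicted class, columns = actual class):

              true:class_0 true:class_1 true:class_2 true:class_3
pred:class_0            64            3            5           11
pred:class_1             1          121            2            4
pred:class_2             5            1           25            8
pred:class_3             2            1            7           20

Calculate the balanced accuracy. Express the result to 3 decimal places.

Balanced accuracy = mean of per-class recall.
  class_0: recall = 64/72 = 0.8889
  class_1: recall = 121/126 = 0.9603
  class_2: recall = 25/39 = 0.6410
  class_3: recall = 20/43 = 0.4651
Mean = (0.8889 + 0.9603 + 0.6410 + 0.4651) / 4 = 0.739

0.739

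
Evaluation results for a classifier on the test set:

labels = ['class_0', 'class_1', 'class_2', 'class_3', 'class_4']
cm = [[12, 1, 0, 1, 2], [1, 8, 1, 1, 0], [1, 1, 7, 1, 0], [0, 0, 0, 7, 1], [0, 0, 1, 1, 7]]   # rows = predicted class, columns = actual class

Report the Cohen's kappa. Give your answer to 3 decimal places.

0.697

Observed agreement pₒ = trace/N = 41/54 = 0.7593
Expected agreement pₑ = Σ (rowᵢ·colᵢ)/N² = (14·16 + 10·11 + 9·10 + 11·8 + 10·9)/54² = 0.2064
κ = (pₒ − pₑ)/(1 − pₑ) = (0.7593 − 0.2064)/(1 − 0.2064) = 0.697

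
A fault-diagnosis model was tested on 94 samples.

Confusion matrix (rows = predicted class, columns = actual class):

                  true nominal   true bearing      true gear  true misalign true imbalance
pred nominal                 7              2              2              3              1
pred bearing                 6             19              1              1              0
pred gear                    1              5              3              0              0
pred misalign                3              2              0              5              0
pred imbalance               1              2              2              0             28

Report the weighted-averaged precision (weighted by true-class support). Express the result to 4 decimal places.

0.6520

Per-class precision (TP/(TP+FP)):
  nominal: TP=7, FP=2+2+3+1=8 → 7/15 = 0.46667
  bearing: TP=19, FP=6+1+1+0=8 → 19/27 = 0.70370
  gear: TP=3, FP=1+5+0+0=6 → 3/9 = 0.33333
  misalign: TP=5, FP=3+2+0+0=5 → 5/10 = 0.50000
  imbalance: TP=28, FP=1+2+2+0=5 → 28/33 = 0.84848
Weighted-precision = Σ (supportᵢ/N)·precisionᵢ with N=94: (18/94)·0.46667 + (30/94)·0.70370 + (8/94)·0.33333 + (9/94)·0.50000 + (29/94)·0.84848 = 0.6520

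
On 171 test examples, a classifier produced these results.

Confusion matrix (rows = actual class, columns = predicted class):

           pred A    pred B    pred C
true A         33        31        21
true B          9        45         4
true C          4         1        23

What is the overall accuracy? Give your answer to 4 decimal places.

0.5906

Accuracy = trace / total = (33+45+23=101) / 171 = 101/171 = 0.5906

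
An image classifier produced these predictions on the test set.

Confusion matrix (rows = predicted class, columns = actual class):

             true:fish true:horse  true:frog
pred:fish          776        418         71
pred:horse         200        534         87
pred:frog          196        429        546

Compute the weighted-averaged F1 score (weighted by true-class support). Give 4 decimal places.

0.5607

Per-class F1 score (2·TP/(2·TP+FP+FN)):
  fish: TP=776, FP=418+71=489, FN=200+196=396 → 1552/2437 = 0.63685
  horse: TP=534, FP=200+87=287, FN=418+429=847 → 1068/2202 = 0.48501
  frog: TP=546, FP=196+429=625, FN=71+87=158 → 1092/1875 = 0.58240
Weighted-F1 score = Σ (supportᵢ/N)·F1 scoreᵢ with N=3257: (1172/3257)·0.63685 + (1381/3257)·0.48501 + (704/3257)·0.58240 = 0.5607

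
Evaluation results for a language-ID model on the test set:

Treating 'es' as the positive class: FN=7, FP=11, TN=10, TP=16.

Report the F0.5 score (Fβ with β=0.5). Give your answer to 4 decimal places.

0.6107

Fβ = (1+β²)·TP / ((1+β²)·TP + β²·FN + FP), with β²=1/4
= 1.25·16 / (1.25·16 + 0.25·7 + 11) = 0.6107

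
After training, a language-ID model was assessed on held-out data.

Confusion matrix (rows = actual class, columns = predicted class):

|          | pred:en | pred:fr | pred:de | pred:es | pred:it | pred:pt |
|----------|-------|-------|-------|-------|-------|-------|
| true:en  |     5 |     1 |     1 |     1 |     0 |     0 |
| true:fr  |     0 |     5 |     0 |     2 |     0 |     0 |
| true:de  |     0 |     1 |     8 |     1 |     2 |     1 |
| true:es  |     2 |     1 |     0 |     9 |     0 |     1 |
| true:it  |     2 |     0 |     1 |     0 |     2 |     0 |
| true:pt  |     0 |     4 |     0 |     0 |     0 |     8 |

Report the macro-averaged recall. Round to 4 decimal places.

0.6189

Per-class recall (TP/(TP+FN)):
  en: TP=5, FN=1+1+1+0+0=3 → 5/8 = 0.62500
  fr: TP=5, FN=0+0+2+0+0=2 → 5/7 = 0.71429
  de: TP=8, FN=0+1+1+2+1=5 → 8/13 = 0.61538
  es: TP=9, FN=2+1+0+0+1=4 → 9/13 = 0.69231
  it: TP=2, FN=2+0+1+0+0=3 → 2/5 = 0.40000
  pt: TP=8, FN=0+4+0+0+0=4 → 8/12 = 0.66667
Macro-recall = mean = (0.62500 + 0.71429 + 0.61538 + 0.69231 + 0.40000 + 0.66667) / 6 = 0.6189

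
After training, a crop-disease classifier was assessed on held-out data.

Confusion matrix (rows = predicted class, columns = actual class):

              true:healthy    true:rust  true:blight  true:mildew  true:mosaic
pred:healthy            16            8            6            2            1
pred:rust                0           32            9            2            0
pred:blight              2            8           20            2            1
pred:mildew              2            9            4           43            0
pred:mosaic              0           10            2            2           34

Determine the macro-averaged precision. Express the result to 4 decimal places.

0.6570

Per-class precision (TP/(TP+FP)):
  healthy: TP=16, FP=8+6+2+1=17 → 16/33 = 0.48485
  rust: TP=32, FP=0+9+2+0=11 → 32/43 = 0.74419
  blight: TP=20, FP=2+8+2+1=13 → 20/33 = 0.60606
  mildew: TP=43, FP=2+9+4+0=15 → 43/58 = 0.74138
  mosaic: TP=34, FP=0+10+2+2=14 → 34/48 = 0.70833
Macro-precision = mean = (0.48485 + 0.74419 + 0.60606 + 0.74138 + 0.70833) / 5 = 0.6570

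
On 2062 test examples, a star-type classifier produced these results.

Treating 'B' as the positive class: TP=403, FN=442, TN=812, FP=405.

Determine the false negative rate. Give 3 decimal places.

0.523

FNR = FN/(FN+TP) = 442/(442+403) = 0.523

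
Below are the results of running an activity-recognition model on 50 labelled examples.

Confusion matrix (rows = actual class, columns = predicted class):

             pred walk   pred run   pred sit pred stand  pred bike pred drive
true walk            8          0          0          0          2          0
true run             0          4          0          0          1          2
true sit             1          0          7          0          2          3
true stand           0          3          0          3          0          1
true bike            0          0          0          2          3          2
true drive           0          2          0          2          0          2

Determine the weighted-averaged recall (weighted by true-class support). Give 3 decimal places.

0.540

Per-class recall (TP/(TP+FN)):
  walk: TP=8, FN=0+0+0+2+0=2 → 8/10 = 0.8000
  run: TP=4, FN=0+0+0+1+2=3 → 4/7 = 0.5714
  sit: TP=7, FN=1+0+0+2+3=6 → 7/13 = 0.5385
  stand: TP=3, FN=0+3+0+0+1=4 → 3/7 = 0.4286
  bike: TP=3, FN=0+0+0+2+2=4 → 3/7 = 0.4286
  drive: TP=2, FN=0+2+0+2+0=4 → 2/6 = 0.3333
Weighted-recall = Σ (supportᵢ/N)·recallᵢ with N=50: (10/50)·0.8000 + (7/50)·0.5714 + (13/50)·0.5385 + (7/50)·0.4286 + (7/50)·0.4286 + (6/50)·0.3333 = 0.540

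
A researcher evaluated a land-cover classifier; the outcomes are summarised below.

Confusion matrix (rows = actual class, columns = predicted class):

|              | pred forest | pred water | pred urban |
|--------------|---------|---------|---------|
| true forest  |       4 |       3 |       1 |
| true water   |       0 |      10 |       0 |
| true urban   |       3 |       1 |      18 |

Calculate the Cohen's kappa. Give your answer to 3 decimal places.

0.675

Observed agreement pₒ = trace/N = 32/40 = 0.8000
Expected agreement pₑ = Σ (rowᵢ·colᵢ)/N² = (8·7 + 10·14 + 22·19)/40² = 0.3838
κ = (pₒ − pₑ)/(1 − pₑ) = (0.8000 − 0.3838)/(1 − 0.3838) = 0.675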